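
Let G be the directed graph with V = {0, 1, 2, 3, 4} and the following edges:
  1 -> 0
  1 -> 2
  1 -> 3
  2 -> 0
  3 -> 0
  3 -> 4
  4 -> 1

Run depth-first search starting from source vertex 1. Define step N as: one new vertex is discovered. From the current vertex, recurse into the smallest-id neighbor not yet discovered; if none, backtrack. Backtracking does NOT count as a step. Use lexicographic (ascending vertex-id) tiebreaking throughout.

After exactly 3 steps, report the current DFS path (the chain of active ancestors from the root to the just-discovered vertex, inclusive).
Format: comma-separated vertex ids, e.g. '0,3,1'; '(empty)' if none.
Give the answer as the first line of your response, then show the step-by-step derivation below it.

1,2

step 1: discover 1; path=1; order=1
step 2: discover 0; path=1>0; order=1,0
step 3: discover 2; path=1>2; order=1,0,2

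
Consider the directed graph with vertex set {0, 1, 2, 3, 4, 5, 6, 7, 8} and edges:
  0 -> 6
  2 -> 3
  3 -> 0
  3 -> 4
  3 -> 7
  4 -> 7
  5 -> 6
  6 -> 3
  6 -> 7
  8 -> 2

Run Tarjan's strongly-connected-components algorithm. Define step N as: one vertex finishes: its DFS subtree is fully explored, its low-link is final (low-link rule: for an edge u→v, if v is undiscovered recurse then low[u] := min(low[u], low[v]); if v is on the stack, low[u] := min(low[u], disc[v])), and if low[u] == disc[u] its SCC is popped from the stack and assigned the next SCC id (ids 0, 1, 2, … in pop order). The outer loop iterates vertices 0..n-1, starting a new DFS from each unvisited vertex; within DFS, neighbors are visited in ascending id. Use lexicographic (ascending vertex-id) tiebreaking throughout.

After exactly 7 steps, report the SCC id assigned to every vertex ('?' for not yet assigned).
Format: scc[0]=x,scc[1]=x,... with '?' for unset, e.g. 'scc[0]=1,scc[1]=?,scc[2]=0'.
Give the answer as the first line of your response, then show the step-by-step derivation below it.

scc[0]=2,scc[1]=3,scc[2]=4,scc[3]=2,scc[4]=1,scc[5]=?,scc[6]=2,scc[7]=0,scc[8]=?

step 1: low=(low[0]=0,low[1]=?,low[2]=?,low[3]=0,low[4]=3,low[5]=?,low[6]=1,low[7]=4,low[8]=?); scc=(scc[0]=?,scc[1]=?,scc[2]=?,scc[3]=?,scc[4]=?,scc[5]=?,scc[6]=?,scc[7]=0,scc[8]=?)
step 2: low=(low[0]=0,low[1]=?,low[2]=?,low[3]=0,low[4]=3,low[5]=?,low[6]=1,low[7]=4,low[8]=?); scc=(scc[0]=?,scc[1]=?,scc[2]=?,scc[3]=?,scc[4]=1,scc[5]=?,scc[6]=?,scc[7]=0,scc[8]=?)
step 3: low=(low[0]=0,low[1]=?,low[2]=?,low[3]=0,low[4]=3,low[5]=?,low[6]=1,low[7]=4,low[8]=?); scc=(scc[0]=?,scc[1]=?,scc[2]=?,scc[3]=?,scc[4]=1,scc[5]=?,scc[6]=?,scc[7]=0,scc[8]=?)
step 4: low=(low[0]=0,low[1]=?,low[2]=?,low[3]=0,low[4]=3,low[5]=?,low[6]=0,low[7]=4,low[8]=?); scc=(scc[0]=?,scc[1]=?,scc[2]=?,scc[3]=?,scc[4]=1,scc[5]=?,scc[6]=?,scc[7]=0,scc[8]=?)
step 5: low=(low[0]=0,low[1]=?,low[2]=?,low[3]=0,low[4]=3,low[5]=?,low[6]=0,low[7]=4,low[8]=?); scc=(scc[0]=2,scc[1]=?,scc[2]=?,scc[3]=2,scc[4]=1,scc[5]=?,scc[6]=2,scc[7]=0,scc[8]=?)
step 6: low=(low[0]=0,low[1]=5,low[2]=?,low[3]=0,low[4]=3,low[5]=?,low[6]=0,low[7]=4,low[8]=?); scc=(scc[0]=2,scc[1]=3,scc[2]=?,scc[3]=2,scc[4]=1,scc[5]=?,scc[6]=2,scc[7]=0,scc[8]=?)
step 7: low=(low[0]=0,low[1]=5,low[2]=6,low[3]=0,low[4]=3,low[5]=?,low[6]=0,low[7]=4,low[8]=?); scc=(scc[0]=2,scc[1]=3,scc[2]=4,scc[3]=2,scc[4]=1,scc[5]=?,scc[6]=2,scc[7]=0,scc[8]=?)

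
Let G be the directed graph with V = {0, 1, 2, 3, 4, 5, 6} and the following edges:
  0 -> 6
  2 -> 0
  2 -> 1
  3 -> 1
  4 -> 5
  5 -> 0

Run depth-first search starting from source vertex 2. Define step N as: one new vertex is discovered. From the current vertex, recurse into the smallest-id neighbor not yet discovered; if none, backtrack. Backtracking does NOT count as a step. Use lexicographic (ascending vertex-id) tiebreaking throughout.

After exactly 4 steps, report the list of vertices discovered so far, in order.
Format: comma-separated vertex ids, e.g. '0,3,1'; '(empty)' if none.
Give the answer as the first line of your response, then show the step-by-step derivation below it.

2,0,6,1

step 1: discover 2; path=2; order=2
step 2: discover 0; path=2>0; order=2,0
step 3: discover 6; path=2>0>6; order=2,0,6
step 4: discover 1; path=2>1; order=2,0,6,1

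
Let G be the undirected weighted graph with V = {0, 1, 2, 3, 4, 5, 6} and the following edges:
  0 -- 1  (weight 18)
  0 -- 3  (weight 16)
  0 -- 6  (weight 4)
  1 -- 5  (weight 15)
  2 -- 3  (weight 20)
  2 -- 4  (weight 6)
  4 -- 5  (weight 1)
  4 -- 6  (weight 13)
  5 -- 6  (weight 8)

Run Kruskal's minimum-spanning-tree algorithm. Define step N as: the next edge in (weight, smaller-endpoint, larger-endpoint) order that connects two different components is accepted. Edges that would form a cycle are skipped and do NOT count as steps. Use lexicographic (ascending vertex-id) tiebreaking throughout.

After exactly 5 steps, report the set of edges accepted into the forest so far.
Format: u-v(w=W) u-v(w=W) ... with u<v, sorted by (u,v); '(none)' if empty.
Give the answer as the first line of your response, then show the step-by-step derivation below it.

0-6(w=4) 1-5(w=15) 2-4(w=6) 4-5(w=1) 5-6(w=8)

step 1: add edge 4-5 (w=1); MST = {4-5(w=1)}
step 2: add edge 0-6 (w=4); MST = {0-6(w=4) 4-5(w=1)}
step 3: add edge 2-4 (w=6); MST = {0-6(w=4) 2-4(w=6) 4-5(w=1)}
step 4: add edge 5-6 (w=8); MST = {0-6(w=4) 2-4(w=6) 4-5(w=1) 5-6(w=8)}
step 5: add edge 1-5 (w=15); MST = {0-6(w=4) 1-5(w=15) 2-4(w=6) 4-5(w=1) 5-6(w=8)}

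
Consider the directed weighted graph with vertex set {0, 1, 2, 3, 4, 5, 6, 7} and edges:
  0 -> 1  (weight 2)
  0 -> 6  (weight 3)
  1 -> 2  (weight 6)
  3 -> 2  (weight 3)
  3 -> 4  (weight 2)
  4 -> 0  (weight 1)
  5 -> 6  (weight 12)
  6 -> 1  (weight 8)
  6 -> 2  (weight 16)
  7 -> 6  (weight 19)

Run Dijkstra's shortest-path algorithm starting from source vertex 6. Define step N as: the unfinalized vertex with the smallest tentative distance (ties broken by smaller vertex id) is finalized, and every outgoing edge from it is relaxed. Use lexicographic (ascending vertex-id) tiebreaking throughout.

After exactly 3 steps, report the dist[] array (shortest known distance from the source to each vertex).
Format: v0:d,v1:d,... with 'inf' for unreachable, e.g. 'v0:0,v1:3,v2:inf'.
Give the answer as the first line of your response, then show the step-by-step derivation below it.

v0:inf,v1:8,v2:14,v3:inf,v4:inf,v5:inf,v6:0,v7:inf

step 1: dist = v0:inf,v1:8,v2:16,v3:inf,v4:inf,v5:inf,v6:0,v7:inf
step 2: dist = v0:inf,v1:8,v2:14,v3:inf,v4:inf,v5:inf,v6:0,v7:inf
step 3: dist = v0:inf,v1:8,v2:14,v3:inf,v4:inf,v5:inf,v6:0,v7:inf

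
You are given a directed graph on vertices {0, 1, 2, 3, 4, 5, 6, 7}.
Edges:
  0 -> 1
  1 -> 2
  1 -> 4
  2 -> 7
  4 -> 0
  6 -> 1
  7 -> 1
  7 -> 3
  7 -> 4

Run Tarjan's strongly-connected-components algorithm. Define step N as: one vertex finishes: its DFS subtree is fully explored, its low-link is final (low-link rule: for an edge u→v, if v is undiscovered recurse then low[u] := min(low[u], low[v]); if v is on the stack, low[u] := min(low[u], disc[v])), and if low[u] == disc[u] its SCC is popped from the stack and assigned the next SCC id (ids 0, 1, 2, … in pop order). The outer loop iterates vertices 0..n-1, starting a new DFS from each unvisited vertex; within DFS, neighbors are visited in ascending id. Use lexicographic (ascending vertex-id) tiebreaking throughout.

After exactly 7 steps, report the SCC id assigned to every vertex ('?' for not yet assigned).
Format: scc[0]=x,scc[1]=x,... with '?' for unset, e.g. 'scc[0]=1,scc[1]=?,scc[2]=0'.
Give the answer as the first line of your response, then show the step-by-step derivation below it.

scc[0]=1,scc[1]=1,scc[2]=1,scc[3]=0,scc[4]=1,scc[5]=2,scc[6]=?,scc[7]=1

step 1: low=(low[0]=0,low[1]=1,low[2]=2,low[3]=4,low[4]=?,low[5]=?,low[6]=?,low[7]=1); scc=(scc[0]=?,scc[1]=?,scc[2]=?,scc[3]=0,scc[4]=?,scc[5]=?,scc[6]=?,scc[7]=?)
step 2: low=(low[0]=0,low[1]=1,low[2]=2,low[3]=4,low[4]=0,low[5]=?,low[6]=?,low[7]=1); scc=(scc[0]=?,scc[1]=?,scc[2]=?,scc[3]=0,scc[4]=?,scc[5]=?,scc[6]=?,scc[7]=?)
step 3: low=(low[0]=0,low[1]=1,low[2]=2,low[3]=4,low[4]=0,low[5]=?,low[6]=?,low[7]=0); scc=(scc[0]=?,scc[1]=?,scc[2]=?,scc[3]=0,scc[4]=?,scc[5]=?,scc[6]=?,scc[7]=?)
step 4: low=(low[0]=0,low[1]=1,low[2]=0,low[3]=4,low[4]=0,low[5]=?,low[6]=?,low[7]=0); scc=(scc[0]=?,scc[1]=?,scc[2]=?,scc[3]=0,scc[4]=?,scc[5]=?,scc[6]=?,scc[7]=?)
step 5: low=(low[0]=0,low[1]=0,low[2]=0,low[3]=4,low[4]=0,low[5]=?,low[6]=?,low[7]=0); scc=(scc[0]=?,scc[1]=?,scc[2]=?,scc[3]=0,scc[4]=?,scc[5]=?,scc[6]=?,scc[7]=?)
step 6: low=(low[0]=0,low[1]=0,low[2]=0,low[3]=4,low[4]=0,low[5]=?,low[6]=?,low[7]=0); scc=(scc[0]=1,scc[1]=1,scc[2]=1,scc[3]=0,scc[4]=1,scc[5]=?,scc[6]=?,scc[7]=1)
step 7: low=(low[0]=0,low[1]=0,low[2]=0,low[3]=4,low[4]=0,low[5]=6,low[6]=?,low[7]=0); scc=(scc[0]=1,scc[1]=1,scc[2]=1,scc[3]=0,scc[4]=1,scc[5]=2,scc[6]=?,scc[7]=1)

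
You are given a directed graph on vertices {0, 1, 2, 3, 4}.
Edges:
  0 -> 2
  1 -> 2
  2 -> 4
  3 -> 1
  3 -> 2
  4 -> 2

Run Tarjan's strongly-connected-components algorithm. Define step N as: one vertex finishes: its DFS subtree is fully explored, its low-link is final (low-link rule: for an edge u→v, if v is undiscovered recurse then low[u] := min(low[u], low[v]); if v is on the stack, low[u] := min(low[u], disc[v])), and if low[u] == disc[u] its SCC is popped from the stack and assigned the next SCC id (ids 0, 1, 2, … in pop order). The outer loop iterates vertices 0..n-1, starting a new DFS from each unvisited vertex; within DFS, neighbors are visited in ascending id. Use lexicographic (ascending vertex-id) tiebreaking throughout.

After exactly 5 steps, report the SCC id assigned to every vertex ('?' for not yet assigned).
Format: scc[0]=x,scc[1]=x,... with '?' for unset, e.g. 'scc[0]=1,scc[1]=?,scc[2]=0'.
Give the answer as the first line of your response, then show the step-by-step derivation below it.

scc[0]=1,scc[1]=2,scc[2]=0,scc[3]=3,scc[4]=0

step 1: low=(low[0]=0,low[1]=?,low[2]=1,low[3]=?,low[4]=1); scc=(scc[0]=?,scc[1]=?,scc[2]=?,scc[3]=?,scc[4]=?)
step 2: low=(low[0]=0,low[1]=?,low[2]=1,low[3]=?,low[4]=1); scc=(scc[0]=?,scc[1]=?,scc[2]=0,scc[3]=?,scc[4]=0)
step 3: low=(low[0]=0,low[1]=?,low[2]=1,low[3]=?,low[4]=1); scc=(scc[0]=1,scc[1]=?,scc[2]=0,scc[3]=?,scc[4]=0)
step 4: low=(low[0]=0,low[1]=3,low[2]=1,low[3]=?,low[4]=1); scc=(scc[0]=1,scc[1]=2,scc[2]=0,scc[3]=?,scc[4]=0)
step 5: low=(low[0]=0,low[1]=3,low[2]=1,low[3]=4,low[4]=1); scc=(scc[0]=1,scc[1]=2,scc[2]=0,scc[3]=3,scc[4]=0)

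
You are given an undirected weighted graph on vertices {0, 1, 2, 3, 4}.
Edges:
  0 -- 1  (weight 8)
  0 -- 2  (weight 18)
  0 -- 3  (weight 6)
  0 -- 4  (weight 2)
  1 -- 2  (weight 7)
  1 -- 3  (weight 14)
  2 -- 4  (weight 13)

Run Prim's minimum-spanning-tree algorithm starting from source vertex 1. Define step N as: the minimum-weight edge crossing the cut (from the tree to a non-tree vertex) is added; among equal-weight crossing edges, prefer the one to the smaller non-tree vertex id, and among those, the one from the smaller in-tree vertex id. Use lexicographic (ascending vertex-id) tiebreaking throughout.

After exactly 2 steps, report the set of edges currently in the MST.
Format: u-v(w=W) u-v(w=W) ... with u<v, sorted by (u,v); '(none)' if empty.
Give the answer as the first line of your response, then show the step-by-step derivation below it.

0-1(w=8) 1-2(w=7)

step 1: add edge 1-2 (w=7); MST = {1-2(w=7)}
step 2: add edge 0-1 (w=8); MST = {0-1(w=8) 1-2(w=7)}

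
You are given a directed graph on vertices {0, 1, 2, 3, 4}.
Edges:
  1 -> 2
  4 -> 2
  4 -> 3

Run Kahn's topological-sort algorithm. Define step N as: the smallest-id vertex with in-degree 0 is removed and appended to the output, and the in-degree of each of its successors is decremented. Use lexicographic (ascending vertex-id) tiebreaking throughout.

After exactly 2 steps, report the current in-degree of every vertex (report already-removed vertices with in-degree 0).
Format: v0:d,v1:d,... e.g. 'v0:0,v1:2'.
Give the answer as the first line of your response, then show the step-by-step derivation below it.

v0:0,v1:0,v2:1,v3:1,v4:0

step 1: output 0; order=[0]; indeg=(0,0,2,1,0)
step 2: output 1; order=[0,1]; indeg=(0,0,1,1,0)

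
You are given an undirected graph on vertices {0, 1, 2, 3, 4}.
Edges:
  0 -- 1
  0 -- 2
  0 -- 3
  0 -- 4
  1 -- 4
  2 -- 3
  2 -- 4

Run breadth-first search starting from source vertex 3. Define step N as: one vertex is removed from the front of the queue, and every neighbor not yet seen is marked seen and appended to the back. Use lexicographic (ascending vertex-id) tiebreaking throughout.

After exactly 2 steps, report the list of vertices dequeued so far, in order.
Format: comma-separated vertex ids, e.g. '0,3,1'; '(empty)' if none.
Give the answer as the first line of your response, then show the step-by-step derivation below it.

3,0

step 1: dequeue 3; queue=[0,2]; order=3
step 2: dequeue 0; queue=[2,1,4]; order=3,0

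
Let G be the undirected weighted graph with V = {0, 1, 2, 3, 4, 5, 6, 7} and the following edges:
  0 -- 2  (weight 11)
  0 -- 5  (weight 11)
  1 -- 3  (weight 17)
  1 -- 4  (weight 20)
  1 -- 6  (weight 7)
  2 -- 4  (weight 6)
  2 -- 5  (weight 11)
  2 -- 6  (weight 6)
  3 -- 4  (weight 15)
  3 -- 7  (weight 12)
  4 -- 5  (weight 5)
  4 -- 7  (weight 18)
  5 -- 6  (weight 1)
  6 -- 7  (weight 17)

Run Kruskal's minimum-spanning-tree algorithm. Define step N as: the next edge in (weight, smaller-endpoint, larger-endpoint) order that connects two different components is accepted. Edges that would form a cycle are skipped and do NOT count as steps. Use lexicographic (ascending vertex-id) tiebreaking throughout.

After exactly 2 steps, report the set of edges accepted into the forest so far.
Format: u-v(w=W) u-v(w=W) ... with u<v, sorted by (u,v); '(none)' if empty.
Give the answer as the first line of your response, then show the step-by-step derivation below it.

4-5(w=5) 5-6(w=1)

step 1: add edge 5-6 (w=1); MST = {5-6(w=1)}
step 2: add edge 4-5 (w=5); MST = {4-5(w=5) 5-6(w=1)}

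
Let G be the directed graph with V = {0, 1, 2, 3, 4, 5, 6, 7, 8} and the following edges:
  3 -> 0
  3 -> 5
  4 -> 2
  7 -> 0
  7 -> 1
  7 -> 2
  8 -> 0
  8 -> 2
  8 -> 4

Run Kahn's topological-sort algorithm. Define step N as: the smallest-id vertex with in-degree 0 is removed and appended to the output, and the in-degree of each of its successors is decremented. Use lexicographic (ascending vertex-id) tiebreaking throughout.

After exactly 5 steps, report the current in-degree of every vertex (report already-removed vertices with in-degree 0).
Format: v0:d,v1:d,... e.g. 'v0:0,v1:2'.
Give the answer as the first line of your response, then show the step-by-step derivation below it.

v0:1,v1:0,v2:2,v3:0,v4:1,v5:0,v6:0,v7:0,v8:0

step 1: output 3; order=[3]; indeg=(2,1,3,0,1,0,0,0,0)
step 2: output 5; order=[3,5]; indeg=(2,1,3,0,1,0,0,0,0)
step 3: output 6; order=[3,5,6]; indeg=(2,1,3,0,1,0,0,0,0)
step 4: output 7; order=[3,5,6,7]; indeg=(1,0,2,0,1,0,0,0,0)
step 5: output 1; order=[3,5,6,7,1]; indeg=(1,0,2,0,1,0,0,0,0)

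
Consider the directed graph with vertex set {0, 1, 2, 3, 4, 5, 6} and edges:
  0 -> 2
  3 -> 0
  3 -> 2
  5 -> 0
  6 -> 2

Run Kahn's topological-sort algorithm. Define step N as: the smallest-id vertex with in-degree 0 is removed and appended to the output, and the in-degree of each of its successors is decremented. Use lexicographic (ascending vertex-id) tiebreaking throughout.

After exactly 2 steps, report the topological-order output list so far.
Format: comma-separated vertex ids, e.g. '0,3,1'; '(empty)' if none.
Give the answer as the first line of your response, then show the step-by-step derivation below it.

1,3

step 1: output 1; order=[1]; indeg=(2,0,3,0,0,0,0)
step 2: output 3; order=[1,3]; indeg=(1,0,2,0,0,0,0)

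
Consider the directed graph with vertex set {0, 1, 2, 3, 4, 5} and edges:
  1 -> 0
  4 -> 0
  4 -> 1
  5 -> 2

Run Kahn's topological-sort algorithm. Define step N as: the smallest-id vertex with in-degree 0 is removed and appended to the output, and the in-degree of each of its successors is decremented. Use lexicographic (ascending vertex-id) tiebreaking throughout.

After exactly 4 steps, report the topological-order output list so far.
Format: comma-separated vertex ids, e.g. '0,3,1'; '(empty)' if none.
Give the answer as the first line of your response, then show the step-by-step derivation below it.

3,4,1,0

step 1: output 3; order=[3]; indeg=(2,1,1,0,0,0)
step 2: output 4; order=[3,4]; indeg=(1,0,1,0,0,0)
step 3: output 1; order=[3,4,1]; indeg=(0,0,1,0,0,0)
step 4: output 0; order=[3,4,1,0]; indeg=(0,0,1,0,0,0)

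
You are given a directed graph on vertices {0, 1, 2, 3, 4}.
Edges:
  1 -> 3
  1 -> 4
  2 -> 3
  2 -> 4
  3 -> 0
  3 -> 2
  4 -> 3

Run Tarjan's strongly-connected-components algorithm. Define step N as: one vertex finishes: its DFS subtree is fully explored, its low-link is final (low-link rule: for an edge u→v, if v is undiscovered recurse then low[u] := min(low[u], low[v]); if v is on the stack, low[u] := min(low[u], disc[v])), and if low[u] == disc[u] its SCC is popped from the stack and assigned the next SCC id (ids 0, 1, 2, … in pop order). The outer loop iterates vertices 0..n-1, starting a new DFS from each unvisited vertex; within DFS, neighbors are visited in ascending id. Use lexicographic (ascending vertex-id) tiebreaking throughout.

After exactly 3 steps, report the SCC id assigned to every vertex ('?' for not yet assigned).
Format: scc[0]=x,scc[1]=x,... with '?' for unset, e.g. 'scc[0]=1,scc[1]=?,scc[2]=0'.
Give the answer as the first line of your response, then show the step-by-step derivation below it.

scc[0]=0,scc[1]=?,scc[2]=?,scc[3]=?,scc[4]=?

step 1: low=(low[0]=0,low[1]=?,low[2]=?,low[3]=?,low[4]=?); scc=(scc[0]=0,scc[1]=?,scc[2]=?,scc[3]=?,scc[4]=?)
step 2: low=(low[0]=0,low[1]=1,low[2]=2,low[3]=2,low[4]=2); scc=(scc[0]=0,scc[1]=?,scc[2]=?,scc[3]=?,scc[4]=?)
step 3: low=(low[0]=0,low[1]=1,low[2]=2,low[3]=2,low[4]=2); scc=(scc[0]=0,scc[1]=?,scc[2]=?,scc[3]=?,scc[4]=?)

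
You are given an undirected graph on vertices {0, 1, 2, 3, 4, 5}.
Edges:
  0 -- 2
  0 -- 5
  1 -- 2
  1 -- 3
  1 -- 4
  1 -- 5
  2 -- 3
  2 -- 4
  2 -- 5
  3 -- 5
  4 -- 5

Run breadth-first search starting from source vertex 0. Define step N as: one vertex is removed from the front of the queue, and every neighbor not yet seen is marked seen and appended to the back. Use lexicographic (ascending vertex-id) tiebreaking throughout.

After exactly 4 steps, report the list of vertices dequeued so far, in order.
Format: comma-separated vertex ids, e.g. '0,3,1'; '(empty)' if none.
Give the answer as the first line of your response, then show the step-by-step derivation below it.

0,2,5,1

step 1: dequeue 0; queue=[2,5]; order=0
step 2: dequeue 2; queue=[5,1,3,4]; order=0,2
step 3: dequeue 5; queue=[1,3,4]; order=0,2,5
step 4: dequeue 1; queue=[3,4]; order=0,2,5,1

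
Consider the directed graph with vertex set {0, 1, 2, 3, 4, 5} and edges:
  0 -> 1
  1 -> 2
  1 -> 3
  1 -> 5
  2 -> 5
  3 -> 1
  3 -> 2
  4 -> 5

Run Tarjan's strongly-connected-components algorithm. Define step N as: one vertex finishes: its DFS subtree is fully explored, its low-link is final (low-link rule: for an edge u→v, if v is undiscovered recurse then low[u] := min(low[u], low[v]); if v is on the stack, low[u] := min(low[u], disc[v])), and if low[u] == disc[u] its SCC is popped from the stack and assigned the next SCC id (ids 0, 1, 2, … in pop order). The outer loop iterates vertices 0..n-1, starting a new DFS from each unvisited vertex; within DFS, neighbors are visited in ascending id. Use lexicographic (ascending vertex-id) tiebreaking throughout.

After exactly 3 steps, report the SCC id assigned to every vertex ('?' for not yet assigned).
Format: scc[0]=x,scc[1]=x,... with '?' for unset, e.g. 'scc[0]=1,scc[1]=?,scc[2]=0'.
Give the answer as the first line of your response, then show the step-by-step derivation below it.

scc[0]=?,scc[1]=?,scc[2]=1,scc[3]=?,scc[4]=?,scc[5]=0

step 1: low=(low[0]=0,low[1]=1,low[2]=2,low[3]=?,low[4]=?,low[5]=3); scc=(scc[0]=?,scc[1]=?,scc[2]=?,scc[3]=?,scc[4]=?,scc[5]=0)
step 2: low=(low[0]=0,low[1]=1,low[2]=2,low[3]=?,low[4]=?,low[5]=3); scc=(scc[0]=?,scc[1]=?,scc[2]=1,scc[3]=?,scc[4]=?,scc[5]=0)
step 3: low=(low[0]=0,low[1]=1,low[2]=2,low[3]=1,low[4]=?,low[5]=3); scc=(scc[0]=?,scc[1]=?,scc[2]=1,scc[3]=?,scc[4]=?,scc[5]=0)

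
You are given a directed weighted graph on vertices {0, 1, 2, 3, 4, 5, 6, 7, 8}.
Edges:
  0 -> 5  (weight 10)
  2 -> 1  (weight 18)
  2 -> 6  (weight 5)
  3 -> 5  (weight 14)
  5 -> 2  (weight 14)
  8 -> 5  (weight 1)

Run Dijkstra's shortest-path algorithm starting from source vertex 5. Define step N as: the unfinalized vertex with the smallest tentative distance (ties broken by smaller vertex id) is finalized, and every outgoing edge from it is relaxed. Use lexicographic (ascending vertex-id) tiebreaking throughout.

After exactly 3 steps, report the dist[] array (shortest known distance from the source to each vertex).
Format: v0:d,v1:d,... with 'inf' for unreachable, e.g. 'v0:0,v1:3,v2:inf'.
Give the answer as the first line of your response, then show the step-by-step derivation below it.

v0:inf,v1:32,v2:14,v3:inf,v4:inf,v5:0,v6:19,v7:inf,v8:inf

step 1: dist = v0:inf,v1:inf,v2:14,v3:inf,v4:inf,v5:0,v6:inf,v7:inf,v8:inf
step 2: dist = v0:inf,v1:32,v2:14,v3:inf,v4:inf,v5:0,v6:19,v7:inf,v8:inf
step 3: dist = v0:inf,v1:32,v2:14,v3:inf,v4:inf,v5:0,v6:19,v7:inf,v8:inf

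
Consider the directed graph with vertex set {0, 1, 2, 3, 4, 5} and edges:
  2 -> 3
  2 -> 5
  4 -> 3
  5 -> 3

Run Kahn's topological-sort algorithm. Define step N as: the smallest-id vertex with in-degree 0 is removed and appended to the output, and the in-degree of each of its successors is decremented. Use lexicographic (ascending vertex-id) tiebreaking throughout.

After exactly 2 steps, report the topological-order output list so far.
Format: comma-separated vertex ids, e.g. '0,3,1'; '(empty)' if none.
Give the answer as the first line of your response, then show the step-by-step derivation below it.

0,1

step 1: output 0; order=[0]; indeg=(0,0,0,3,0,1)
step 2: output 1; order=[0,1]; indeg=(0,0,0,3,0,1)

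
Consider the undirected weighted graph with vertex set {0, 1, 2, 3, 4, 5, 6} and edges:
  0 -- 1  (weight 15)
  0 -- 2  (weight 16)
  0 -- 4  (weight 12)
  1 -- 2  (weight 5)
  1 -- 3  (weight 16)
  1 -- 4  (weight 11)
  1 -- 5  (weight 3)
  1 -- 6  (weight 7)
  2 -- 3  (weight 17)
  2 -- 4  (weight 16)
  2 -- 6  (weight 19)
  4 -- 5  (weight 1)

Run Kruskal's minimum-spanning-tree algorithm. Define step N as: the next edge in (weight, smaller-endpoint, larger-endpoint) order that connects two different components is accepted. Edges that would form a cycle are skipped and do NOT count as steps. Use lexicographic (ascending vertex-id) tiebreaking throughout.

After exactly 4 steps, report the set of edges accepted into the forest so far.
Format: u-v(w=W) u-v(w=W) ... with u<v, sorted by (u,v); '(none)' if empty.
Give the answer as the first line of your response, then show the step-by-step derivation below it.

1-2(w=5) 1-5(w=3) 1-6(w=7) 4-5(w=1)

step 1: add edge 4-5 (w=1); MST = {4-5(w=1)}
step 2: add edge 1-5 (w=3); MST = {1-5(w=3) 4-5(w=1)}
step 3: add edge 1-2 (w=5); MST = {1-2(w=5) 1-5(w=3) 4-5(w=1)}
step 4: add edge 1-6 (w=7); MST = {1-2(w=5) 1-5(w=3) 1-6(w=7) 4-5(w=1)}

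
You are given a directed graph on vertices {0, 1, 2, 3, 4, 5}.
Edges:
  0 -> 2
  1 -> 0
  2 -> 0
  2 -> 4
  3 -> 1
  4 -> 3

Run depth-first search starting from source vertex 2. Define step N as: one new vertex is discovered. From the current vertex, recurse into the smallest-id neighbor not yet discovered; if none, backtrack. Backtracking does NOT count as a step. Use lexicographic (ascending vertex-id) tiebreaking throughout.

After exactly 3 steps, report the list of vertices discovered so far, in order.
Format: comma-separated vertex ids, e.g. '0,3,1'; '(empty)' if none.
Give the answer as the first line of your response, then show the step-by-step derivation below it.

2,0,4

step 1: discover 2; path=2; order=2
step 2: discover 0; path=2>0; order=2,0
step 3: discover 4; path=2>4; order=2,0,4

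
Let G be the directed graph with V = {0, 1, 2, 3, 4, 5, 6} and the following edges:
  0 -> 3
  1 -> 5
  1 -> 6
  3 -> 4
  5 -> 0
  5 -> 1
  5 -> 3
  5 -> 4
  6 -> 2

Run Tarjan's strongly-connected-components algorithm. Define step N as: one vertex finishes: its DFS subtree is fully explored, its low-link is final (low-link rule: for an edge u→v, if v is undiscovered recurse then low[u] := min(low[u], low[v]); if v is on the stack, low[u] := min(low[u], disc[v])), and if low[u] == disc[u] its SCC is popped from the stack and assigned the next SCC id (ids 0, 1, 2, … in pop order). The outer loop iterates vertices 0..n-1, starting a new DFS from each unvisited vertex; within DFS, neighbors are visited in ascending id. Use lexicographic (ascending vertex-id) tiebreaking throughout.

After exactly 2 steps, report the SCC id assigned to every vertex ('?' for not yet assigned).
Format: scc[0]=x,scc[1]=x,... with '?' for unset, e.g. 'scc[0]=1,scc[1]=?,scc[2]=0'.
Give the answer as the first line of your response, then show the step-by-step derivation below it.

scc[0]=?,scc[1]=?,scc[2]=?,scc[3]=1,scc[4]=0,scc[5]=?,scc[6]=?

step 1: low=(low[0]=0,low[1]=?,low[2]=?,low[3]=1,low[4]=2,low[5]=?,low[6]=?); scc=(scc[0]=?,scc[1]=?,scc[2]=?,scc[3]=?,scc[4]=0,scc[5]=?,scc[6]=?)
step 2: low=(low[0]=0,low[1]=?,low[2]=?,low[3]=1,low[4]=2,low[5]=?,low[6]=?); scc=(scc[0]=?,scc[1]=?,scc[2]=?,scc[3]=1,scc[4]=0,scc[5]=?,scc[6]=?)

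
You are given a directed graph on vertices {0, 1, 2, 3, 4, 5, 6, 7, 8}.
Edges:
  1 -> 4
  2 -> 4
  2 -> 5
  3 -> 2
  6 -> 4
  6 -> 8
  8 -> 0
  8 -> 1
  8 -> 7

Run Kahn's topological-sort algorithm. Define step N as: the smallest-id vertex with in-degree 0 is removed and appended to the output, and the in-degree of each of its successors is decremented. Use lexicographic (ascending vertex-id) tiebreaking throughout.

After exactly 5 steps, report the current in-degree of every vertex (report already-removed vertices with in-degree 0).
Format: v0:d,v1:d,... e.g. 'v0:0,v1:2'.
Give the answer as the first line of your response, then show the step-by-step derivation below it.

v0:0,v1:0,v2:0,v3:0,v4:1,v5:0,v6:0,v7:0,v8:0

step 1: output 3; order=[3]; indeg=(1,1,0,0,3,1,0,1,1)
step 2: output 2; order=[3,2]; indeg=(1,1,0,0,2,0,0,1,1)
step 3: output 5; order=[3,2,5]; indeg=(1,1,0,0,2,0,0,1,1)
step 4: output 6; order=[3,2,5,6]; indeg=(1,1,0,0,1,0,0,1,0)
step 5: output 8; order=[3,2,5,6,8]; indeg=(0,0,0,0,1,0,0,0,0)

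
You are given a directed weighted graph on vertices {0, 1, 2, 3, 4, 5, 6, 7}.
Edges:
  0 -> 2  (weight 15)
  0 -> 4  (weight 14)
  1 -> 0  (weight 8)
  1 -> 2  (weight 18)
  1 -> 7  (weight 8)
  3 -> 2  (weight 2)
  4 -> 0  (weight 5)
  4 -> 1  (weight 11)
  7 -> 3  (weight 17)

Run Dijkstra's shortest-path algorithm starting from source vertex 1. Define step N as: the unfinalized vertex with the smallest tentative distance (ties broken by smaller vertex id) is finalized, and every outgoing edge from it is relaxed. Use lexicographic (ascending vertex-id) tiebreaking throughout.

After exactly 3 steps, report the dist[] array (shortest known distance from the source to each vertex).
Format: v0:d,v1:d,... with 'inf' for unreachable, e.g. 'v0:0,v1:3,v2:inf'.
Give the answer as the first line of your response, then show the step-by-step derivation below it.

v0:8,v1:0,v2:18,v3:25,v4:22,v5:inf,v6:inf,v7:8

step 1: dist = v0:8,v1:0,v2:18,v3:inf,v4:inf,v5:inf,v6:inf,v7:8
step 2: dist = v0:8,v1:0,v2:18,v3:inf,v4:22,v5:inf,v6:inf,v7:8
step 3: dist = v0:8,v1:0,v2:18,v3:25,v4:22,v5:inf,v6:inf,v7:8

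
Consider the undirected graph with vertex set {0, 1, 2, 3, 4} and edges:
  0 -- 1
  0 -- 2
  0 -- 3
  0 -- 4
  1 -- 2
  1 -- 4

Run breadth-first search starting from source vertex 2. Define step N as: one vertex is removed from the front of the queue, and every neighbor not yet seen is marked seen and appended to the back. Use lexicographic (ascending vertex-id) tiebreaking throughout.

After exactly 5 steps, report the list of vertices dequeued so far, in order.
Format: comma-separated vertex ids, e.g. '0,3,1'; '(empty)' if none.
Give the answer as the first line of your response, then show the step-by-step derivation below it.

2,0,1,3,4

step 1: dequeue 2; queue=[0,1]; order=2
step 2: dequeue 0; queue=[1,3,4]; order=2,0
step 3: dequeue 1; queue=[3,4]; order=2,0,1
step 4: dequeue 3; queue=[4]; order=2,0,1,3
step 5: dequeue 4; queue=[(empty)]; order=2,0,1,3,4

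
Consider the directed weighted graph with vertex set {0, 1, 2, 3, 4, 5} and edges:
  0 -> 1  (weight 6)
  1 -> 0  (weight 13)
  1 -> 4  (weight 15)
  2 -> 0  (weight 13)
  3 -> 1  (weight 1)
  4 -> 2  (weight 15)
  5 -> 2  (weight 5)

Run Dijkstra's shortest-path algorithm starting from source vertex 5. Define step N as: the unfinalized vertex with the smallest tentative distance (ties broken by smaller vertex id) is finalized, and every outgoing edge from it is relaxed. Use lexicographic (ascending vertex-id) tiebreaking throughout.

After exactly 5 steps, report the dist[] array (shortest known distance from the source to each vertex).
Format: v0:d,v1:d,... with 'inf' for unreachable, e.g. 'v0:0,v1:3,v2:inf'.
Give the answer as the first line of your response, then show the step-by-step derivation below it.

v0:18,v1:24,v2:5,v3:inf,v4:39,v5:0

step 1: dist = v0:inf,v1:inf,v2:5,v3:inf,v4:inf,v5:0
step 2: dist = v0:18,v1:inf,v2:5,v3:inf,v4:inf,v5:0
step 3: dist = v0:18,v1:24,v2:5,v3:inf,v4:inf,v5:0
step 4: dist = v0:18,v1:24,v2:5,v3:inf,v4:39,v5:0
step 5: dist = v0:18,v1:24,v2:5,v3:inf,v4:39,v5:0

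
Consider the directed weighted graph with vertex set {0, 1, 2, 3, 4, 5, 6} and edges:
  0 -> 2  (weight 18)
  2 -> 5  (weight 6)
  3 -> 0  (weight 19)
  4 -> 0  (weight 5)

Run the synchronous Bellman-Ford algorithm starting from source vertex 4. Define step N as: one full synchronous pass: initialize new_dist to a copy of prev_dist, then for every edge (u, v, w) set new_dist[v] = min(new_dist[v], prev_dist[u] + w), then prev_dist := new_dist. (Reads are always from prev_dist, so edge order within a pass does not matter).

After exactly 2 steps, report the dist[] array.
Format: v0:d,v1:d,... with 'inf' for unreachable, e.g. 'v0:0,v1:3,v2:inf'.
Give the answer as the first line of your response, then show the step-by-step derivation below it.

v0:5,v1:inf,v2:23,v3:inf,v4:0,v5:inf,v6:inf

step 1: dist = v0:5,v1:inf,v2:inf,v3:inf,v4:0,v5:inf,v6:inf
step 2: dist = v0:5,v1:inf,v2:23,v3:inf,v4:0,v5:inf,v6:inf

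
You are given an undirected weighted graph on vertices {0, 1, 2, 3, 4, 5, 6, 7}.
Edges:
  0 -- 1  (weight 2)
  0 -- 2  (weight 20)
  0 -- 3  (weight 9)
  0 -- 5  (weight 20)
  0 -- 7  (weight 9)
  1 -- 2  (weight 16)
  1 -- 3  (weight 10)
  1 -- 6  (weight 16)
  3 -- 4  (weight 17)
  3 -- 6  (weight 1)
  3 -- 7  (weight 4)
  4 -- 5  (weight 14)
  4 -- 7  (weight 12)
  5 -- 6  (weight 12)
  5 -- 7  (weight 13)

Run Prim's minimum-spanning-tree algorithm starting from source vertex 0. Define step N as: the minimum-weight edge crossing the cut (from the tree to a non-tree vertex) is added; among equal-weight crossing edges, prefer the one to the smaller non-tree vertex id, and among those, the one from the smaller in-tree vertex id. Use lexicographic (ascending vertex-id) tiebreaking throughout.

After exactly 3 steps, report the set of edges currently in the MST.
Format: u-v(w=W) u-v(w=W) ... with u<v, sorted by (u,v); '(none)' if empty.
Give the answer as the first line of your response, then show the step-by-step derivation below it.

0-1(w=2) 0-3(w=9) 3-6(w=1)

step 1: add edge 0-1 (w=2); MST = {0-1(w=2)}
step 2: add edge 0-3 (w=9); MST = {0-1(w=2) 0-3(w=9)}
step 3: add edge 3-6 (w=1); MST = {0-1(w=2) 0-3(w=9) 3-6(w=1)}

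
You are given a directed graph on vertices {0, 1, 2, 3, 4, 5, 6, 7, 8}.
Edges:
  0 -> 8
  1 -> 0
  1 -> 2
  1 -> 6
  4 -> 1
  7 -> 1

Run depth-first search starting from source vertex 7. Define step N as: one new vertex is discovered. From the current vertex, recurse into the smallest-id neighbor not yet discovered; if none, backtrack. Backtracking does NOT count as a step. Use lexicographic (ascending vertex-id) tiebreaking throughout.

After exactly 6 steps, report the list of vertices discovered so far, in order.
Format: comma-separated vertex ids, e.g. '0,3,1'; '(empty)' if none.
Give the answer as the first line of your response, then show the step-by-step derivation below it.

7,1,0,8,2,6

step 1: discover 7; path=7; order=7
step 2: discover 1; path=7>1; order=7,1
step 3: discover 0; path=7>1>0; order=7,1,0
step 4: discover 8; path=7>1>0>8; order=7,1,0,8
step 5: discover 2; path=7>1>2; order=7,1,0,8,2
step 6: discover 6; path=7>1>6; order=7,1,0,8,2,6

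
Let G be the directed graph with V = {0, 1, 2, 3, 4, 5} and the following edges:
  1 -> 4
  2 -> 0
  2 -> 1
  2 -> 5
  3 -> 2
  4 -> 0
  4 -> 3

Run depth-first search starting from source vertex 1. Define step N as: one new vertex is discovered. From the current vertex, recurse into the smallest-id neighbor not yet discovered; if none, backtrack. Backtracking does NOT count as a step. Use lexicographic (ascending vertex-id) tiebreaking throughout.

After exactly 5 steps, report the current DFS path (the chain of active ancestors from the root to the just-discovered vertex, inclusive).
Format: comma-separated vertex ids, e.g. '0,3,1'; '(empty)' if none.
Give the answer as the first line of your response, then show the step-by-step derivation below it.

1,4,3,2

step 1: discover 1; path=1; order=1
step 2: discover 4; path=1>4; order=1,4
step 3: discover 0; path=1>4>0; order=1,4,0
step 4: discover 3; path=1>4>3; order=1,4,0,3
step 5: discover 2; path=1>4>3>2; order=1,4,0,3,2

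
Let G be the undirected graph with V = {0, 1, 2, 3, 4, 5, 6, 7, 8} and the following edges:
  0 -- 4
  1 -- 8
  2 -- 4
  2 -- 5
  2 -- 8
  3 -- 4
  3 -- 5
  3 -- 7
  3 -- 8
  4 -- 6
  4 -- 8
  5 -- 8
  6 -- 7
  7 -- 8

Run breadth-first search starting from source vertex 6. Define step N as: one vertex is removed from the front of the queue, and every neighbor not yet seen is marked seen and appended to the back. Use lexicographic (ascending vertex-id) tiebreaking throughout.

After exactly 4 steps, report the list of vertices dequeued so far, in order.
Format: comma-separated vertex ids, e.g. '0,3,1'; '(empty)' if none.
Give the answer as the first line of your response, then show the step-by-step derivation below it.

6,4,7,0

step 1: dequeue 6; queue=[4,7]; order=6
step 2: dequeue 4; queue=[7,0,2,3,8]; order=6,4
step 3: dequeue 7; queue=[0,2,3,8]; order=6,4,7
step 4: dequeue 0; queue=[2,3,8]; order=6,4,7,0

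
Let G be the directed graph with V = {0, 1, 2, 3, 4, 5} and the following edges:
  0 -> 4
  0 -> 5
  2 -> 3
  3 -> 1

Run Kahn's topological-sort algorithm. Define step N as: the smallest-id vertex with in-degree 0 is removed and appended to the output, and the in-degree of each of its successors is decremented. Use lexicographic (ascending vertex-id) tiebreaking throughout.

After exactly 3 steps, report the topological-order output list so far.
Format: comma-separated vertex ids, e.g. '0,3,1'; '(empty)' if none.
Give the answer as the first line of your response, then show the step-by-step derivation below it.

0,2,3

step 1: output 0; order=[0]; indeg=(0,1,0,1,0,0)
step 2: output 2; order=[0,2]; indeg=(0,1,0,0,0,0)
step 3: output 3; order=[0,2,3]; indeg=(0,0,0,0,0,0)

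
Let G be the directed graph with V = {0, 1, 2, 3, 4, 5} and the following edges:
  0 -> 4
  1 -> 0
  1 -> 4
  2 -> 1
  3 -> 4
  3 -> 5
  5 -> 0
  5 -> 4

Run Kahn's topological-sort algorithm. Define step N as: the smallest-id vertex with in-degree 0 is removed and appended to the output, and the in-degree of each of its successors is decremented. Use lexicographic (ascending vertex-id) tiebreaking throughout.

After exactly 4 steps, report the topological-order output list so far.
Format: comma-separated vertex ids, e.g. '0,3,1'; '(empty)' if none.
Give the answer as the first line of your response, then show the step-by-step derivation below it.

2,1,3,5

step 1: output 2; order=[2]; indeg=(2,0,0,0,4,1)
step 2: output 1; order=[2,1]; indeg=(1,0,0,0,3,1)
step 3: output 3; order=[2,1,3]; indeg=(1,0,0,0,2,0)
step 4: output 5; order=[2,1,3,5]; indeg=(0,0,0,0,1,0)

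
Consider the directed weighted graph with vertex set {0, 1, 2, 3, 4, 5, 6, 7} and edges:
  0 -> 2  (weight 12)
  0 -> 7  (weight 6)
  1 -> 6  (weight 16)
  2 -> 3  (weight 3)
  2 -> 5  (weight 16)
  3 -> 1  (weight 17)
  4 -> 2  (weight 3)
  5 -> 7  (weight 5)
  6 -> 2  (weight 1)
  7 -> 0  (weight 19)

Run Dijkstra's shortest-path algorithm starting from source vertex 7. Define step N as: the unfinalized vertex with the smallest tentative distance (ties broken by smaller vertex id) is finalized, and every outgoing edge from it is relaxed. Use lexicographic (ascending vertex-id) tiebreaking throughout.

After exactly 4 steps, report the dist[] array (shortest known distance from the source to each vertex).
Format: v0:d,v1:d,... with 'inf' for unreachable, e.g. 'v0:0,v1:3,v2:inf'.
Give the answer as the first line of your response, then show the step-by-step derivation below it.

v0:19,v1:51,v2:31,v3:34,v4:inf,v5:47,v6:inf,v7:0

step 1: dist = v0:19,v1:inf,v2:inf,v3:inf,v4:inf,v5:inf,v6:inf,v7:0
step 2: dist = v0:19,v1:inf,v2:31,v3:inf,v4:inf,v5:inf,v6:inf,v7:0
step 3: dist = v0:19,v1:inf,v2:31,v3:34,v4:inf,v5:47,v6:inf,v7:0
step 4: dist = v0:19,v1:51,v2:31,v3:34,v4:inf,v5:47,v6:inf,v7:0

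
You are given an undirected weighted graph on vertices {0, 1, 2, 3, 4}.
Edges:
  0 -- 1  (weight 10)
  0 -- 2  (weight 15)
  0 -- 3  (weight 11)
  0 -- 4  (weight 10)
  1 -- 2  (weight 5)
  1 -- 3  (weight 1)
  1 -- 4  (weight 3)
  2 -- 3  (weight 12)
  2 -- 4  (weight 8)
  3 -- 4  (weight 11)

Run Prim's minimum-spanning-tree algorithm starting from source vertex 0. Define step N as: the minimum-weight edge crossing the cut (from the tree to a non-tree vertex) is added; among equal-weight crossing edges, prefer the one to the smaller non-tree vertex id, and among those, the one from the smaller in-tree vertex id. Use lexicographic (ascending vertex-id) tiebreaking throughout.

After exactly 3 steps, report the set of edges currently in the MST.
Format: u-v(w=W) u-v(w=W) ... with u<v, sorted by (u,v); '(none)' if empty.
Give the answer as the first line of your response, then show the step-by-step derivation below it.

0-1(w=10) 1-3(w=1) 1-4(w=3)

step 1: add edge 0-1 (w=10); MST = {0-1(w=10)}
step 2: add edge 1-3 (w=1); MST = {0-1(w=10) 1-3(w=1)}
step 3: add edge 1-4 (w=3); MST = {0-1(w=10) 1-3(w=1) 1-4(w=3)}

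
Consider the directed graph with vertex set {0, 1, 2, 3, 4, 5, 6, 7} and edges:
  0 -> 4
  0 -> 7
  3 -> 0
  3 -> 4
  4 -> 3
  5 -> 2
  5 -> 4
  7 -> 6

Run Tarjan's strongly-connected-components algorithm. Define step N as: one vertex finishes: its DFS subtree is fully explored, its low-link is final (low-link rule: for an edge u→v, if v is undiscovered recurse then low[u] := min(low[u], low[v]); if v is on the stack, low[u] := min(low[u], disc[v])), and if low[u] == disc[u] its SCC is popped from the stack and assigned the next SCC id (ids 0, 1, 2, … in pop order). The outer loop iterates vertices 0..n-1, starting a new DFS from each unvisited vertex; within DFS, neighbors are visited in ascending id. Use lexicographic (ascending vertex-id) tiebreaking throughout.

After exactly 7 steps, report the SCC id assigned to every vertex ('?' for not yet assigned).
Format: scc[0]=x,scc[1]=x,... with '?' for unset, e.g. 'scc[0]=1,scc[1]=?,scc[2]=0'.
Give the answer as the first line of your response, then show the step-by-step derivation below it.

scc[0]=2,scc[1]=3,scc[2]=4,scc[3]=2,scc[4]=2,scc[5]=?,scc[6]=0,scc[7]=1

step 1: low=(low[0]=0,low[1]=?,low[2]=?,low[3]=0,low[4]=1,low[5]=?,low[6]=?,low[7]=?); scc=(scc[0]=?,scc[1]=?,scc[2]=?,scc[3]=?,scc[4]=?,scc[5]=?,scc[6]=?,scc[7]=?)
step 2: low=(low[0]=0,low[1]=?,low[2]=?,low[3]=0,low[4]=0,low[5]=?,low[6]=?,low[7]=?); scc=(scc[0]=?,scc[1]=?,scc[2]=?,scc[3]=?,scc[4]=?,scc[5]=?,scc[6]=?,scc[7]=?)
step 3: low=(low[0]=0,low[1]=?,low[2]=?,low[3]=0,low[4]=0,low[5]=?,low[6]=4,low[7]=3); scc=(scc[0]=?,scc[1]=?,scc[2]=?,scc[3]=?,scc[4]=?,scc[5]=?,scc[6]=0,scc[7]=?)
step 4: low=(low[0]=0,low[1]=?,low[2]=?,low[3]=0,low[4]=0,low[5]=?,low[6]=4,low[7]=3); scc=(scc[0]=?,scc[1]=?,scc[2]=?,scc[3]=?,scc[4]=?,scc[5]=?,scc[6]=0,scc[7]=1)
step 5: low=(low[0]=0,low[1]=?,low[2]=?,low[3]=0,low[4]=0,low[5]=?,low[6]=4,low[7]=3); scc=(scc[0]=2,scc[1]=?,scc[2]=?,scc[3]=2,scc[4]=2,scc[5]=?,scc[6]=0,scc[7]=1)
step 6: low=(low[0]=0,low[1]=5,low[2]=?,low[3]=0,low[4]=0,low[5]=?,low[6]=4,low[7]=3); scc=(scc[0]=2,scc[1]=3,scc[2]=?,scc[3]=2,scc[4]=2,scc[5]=?,scc[6]=0,scc[7]=1)
step 7: low=(low[0]=0,low[1]=5,low[2]=6,low[3]=0,low[4]=0,low[5]=?,low[6]=4,low[7]=3); scc=(scc[0]=2,scc[1]=3,scc[2]=4,scc[3]=2,scc[4]=2,scc[5]=?,scc[6]=0,scc[7]=1)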